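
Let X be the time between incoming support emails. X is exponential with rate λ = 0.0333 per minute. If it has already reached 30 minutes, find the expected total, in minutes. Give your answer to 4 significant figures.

By memorylessness, E[X | X > 30] = 30 + 1/λ = 30 + 30.03 = 60.03 minutes.

60.03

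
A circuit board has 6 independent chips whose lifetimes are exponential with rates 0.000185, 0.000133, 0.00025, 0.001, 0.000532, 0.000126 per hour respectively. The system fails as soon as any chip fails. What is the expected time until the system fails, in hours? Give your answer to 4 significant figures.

The time to first failure is exponential with rate Σλ = 0.000185 + 0.000133 + 0.00025 + 0.001 + 0.000532 + 0.000126 = 0.002226.
E[min] = 1/Σλ = 1/0.002226 = 449.236 hours.

449.2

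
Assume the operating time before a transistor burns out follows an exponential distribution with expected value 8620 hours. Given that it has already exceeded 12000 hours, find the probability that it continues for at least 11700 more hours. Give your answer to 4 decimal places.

The rate is λ = 1/8620 = 0.000116009 per hour.
By the memoryless property, P(X > 12000+11700 | X > 12000) = P(X > 11700).
P(X > 11700) = e^(−1.3573) ≈ 0.2574.

0.2574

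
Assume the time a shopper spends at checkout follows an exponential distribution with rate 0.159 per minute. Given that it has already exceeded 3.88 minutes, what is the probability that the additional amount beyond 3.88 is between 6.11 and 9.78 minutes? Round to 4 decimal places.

0.1673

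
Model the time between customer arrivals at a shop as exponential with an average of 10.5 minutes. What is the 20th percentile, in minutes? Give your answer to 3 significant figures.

The rate is λ = 1/10.5 = 0.0952381 per minute.
Set 1 − e^(−λt) = 0.2, so t = −ln(0.8)/λ = 0.22314/0.0952381 ≈ 2.34301 minutes.

2.34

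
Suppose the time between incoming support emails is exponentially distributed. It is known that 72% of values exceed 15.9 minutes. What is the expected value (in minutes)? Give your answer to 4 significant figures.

48.40

e^(−λ·15.9) = 0.72 ⇒ λ = −ln(0.72)/15.9 = 0.0206606.
Mean = 1/λ = 48.4012 minutes.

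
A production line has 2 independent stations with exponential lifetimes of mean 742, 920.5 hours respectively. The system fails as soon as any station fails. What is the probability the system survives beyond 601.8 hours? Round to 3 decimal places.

The first failure time is exponential with rate Σλ_i = 1/742 + 1/920.5 = 0.00243408 per hour.
P(min > 601.8) = e^(−0.00243408·601.8) = e^(−1.4648) ≈ 0.231.

0.231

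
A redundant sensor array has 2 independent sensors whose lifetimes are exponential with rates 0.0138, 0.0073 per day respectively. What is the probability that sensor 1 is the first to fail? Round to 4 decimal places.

The time to first failure is exponential with rate Σλ = 0.0138 + 0.0073 = 0.0211.
P(sensor 1 first) = λ_1/Σλ = 0.0138/0.0211 ≈ 0.6540.

0.6540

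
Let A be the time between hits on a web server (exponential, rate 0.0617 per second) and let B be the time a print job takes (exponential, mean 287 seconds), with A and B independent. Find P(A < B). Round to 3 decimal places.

0.947

λ_1 = 0.0617, λ_2 = 1/287 = 0.00348432.
For independent exponentials, P(A < B) = λ_1/(λ_1+λ_2) = 0.0617/0.0651843 ≈ 0.947.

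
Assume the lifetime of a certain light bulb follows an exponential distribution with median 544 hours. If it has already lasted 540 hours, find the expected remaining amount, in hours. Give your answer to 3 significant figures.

785

For an exponential, median = ln(2)/λ, so λ = ln 2 / 544 = 0.00127417 per hour.
By memorylessness, the remaining amount past any threshold is again Exp(λ) with mean 1/λ = 784.826 hours.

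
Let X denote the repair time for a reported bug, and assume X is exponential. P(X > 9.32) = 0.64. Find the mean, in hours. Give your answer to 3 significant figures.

20.9

e^(−λ·9.32) = 0.64 ⇒ λ = −ln(0.64)/9.32 = 0.0478849.
Mean = 1/λ = 20.8834 hours.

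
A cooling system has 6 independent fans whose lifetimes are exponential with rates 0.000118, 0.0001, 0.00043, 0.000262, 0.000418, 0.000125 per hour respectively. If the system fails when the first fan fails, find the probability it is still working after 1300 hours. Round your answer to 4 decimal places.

0.1512

The time to first failure is exponential with rate Σλ = 0.000118 + 0.0001 + 0.00043 + 0.000262 + 0.000418 + 0.000125 = 0.001453.
P(min > 1300) = e^(−0.001453·1300) = e^(−1.8889) ≈ 0.1512.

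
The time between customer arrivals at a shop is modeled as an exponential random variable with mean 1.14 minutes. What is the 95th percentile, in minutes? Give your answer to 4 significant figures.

3.415

The rate is λ = 1/1.14 = 0.877193 per minute.
Set 1 − e^(−λt) = 0.95, so t = −ln(0.05)/λ = 2.9957/0.877193 ≈ 3.41513 minutes.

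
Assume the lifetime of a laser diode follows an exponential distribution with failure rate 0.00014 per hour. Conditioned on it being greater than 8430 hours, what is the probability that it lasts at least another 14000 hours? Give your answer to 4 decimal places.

0.1409

P(X > s+t | X > s) = e^(−λ(s+t))/e^(−λs) = e^(−λt), independent of s = 8430.
P(X > 14000) = e^(−1.96) ≈ 0.1409.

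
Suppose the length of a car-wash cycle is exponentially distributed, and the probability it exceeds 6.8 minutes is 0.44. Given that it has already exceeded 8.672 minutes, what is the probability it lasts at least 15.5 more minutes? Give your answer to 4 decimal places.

From e^(−λ·6.8) = 0.44, λ = −ln(0.44)/6.8 = 0.120732.
Memoryless: P(X > 8.672+15.5 | X > 8.672) = P(X > 15.5) = e^(−0.120732·15.5) ≈ 0.1539.

0.1539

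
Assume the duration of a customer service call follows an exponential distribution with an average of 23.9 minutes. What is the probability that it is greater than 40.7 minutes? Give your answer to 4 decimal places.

0.1821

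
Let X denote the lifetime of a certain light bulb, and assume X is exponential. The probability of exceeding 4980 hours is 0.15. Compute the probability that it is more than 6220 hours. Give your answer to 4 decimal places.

0.0935

e^(−λ·4980) = 0.15 ⇒ λ = −ln(0.15)/4980 = 0.000380948.
P(X > 6220) = e^(−0.000380948·6220) = e^(−2.3695) ≈ 0.0935.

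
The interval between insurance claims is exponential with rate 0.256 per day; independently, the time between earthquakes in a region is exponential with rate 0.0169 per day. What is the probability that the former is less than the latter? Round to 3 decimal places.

λ_1 = 0.256, λ_2 = 0.0169.
For independent exponentials, P(the former < the latter) = λ_1/(λ_1+λ_2) = 0.256/0.2729 ≈ 0.938.

0.938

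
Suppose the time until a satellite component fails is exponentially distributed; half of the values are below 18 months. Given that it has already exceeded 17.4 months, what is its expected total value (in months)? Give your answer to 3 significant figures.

43.4

For an exponential, median = ln(2)/λ, so λ = ln 2 / 18 = 0.0385082 per month.
By memorylessness, E[X | X > 17.4] = 17.4 + 1/λ = 17.4 + 25.9685 = 43.3685 months.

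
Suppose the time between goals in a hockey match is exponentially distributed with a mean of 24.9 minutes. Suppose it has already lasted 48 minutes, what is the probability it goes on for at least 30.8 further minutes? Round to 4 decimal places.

0.2903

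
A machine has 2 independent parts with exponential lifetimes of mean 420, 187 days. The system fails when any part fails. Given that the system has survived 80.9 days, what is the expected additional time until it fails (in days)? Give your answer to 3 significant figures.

129

First-failure rate Σλ = 1/420 + 1/187 = 0.00772855.
By memorylessness the expected residual is 1/Σλ = 129.39 days, regardless of the 80.9 already elapsed.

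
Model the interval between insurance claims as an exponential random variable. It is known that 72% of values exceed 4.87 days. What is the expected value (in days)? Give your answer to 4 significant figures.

e^(−λ·4.87) = 0.72 ⇒ λ = −ln(0.72)/4.87 = 0.0674546.
Mean = 1/λ = 14.8248 days.

14.82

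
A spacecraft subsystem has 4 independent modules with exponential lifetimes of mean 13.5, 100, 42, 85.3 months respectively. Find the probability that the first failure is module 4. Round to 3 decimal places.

Rates: λ_i = 1/mean_i → 0.0740741, 0.01, 0.0238095, 0.0117233; Σλ = 0.119607.
P(module 4 first) = λ_4/Σλ = 0.0117233/0.119607 ≈ 0.098.

0.098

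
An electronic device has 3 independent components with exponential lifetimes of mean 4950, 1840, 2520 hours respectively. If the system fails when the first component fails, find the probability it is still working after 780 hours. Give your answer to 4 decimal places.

The first failure time is exponential with rate Σλ_i = 1/4950 + 1/1840 + 1/2520 = 0.00114232 per hour.
P(min > 780) = e^(−0.00114232·780) = e^(−0.89101) ≈ 0.4102.

0.4102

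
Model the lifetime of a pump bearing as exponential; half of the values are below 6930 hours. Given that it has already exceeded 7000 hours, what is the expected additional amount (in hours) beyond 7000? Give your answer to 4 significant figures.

9998

For an exponential, median = ln(2)/λ, so λ = ln 2 / 6930 = 0.000100021 per hour.
By memorylessness, the remaining amount past any threshold is again Exp(λ) with mean 1/λ = 9997.88 hours.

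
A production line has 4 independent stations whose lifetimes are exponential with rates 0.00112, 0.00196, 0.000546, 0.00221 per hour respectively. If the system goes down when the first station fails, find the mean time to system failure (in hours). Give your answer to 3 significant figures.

171

The time to first failure is exponential with rate Σλ = 0.00112 + 0.00196 + 0.000546 + 0.00221 = 0.005836.
E[min] = 1/Σλ = 1/0.005836 = 171.35 hours.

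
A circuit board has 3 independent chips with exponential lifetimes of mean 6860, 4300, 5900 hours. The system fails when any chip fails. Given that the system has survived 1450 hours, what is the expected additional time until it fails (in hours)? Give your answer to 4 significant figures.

First-failure rate Σλ = 1/6860 + 1/4300 + 1/5900 = 0.000547822.
By memorylessness the expected residual is 1/Σλ = 1825.41 hours, regardless of the 1450 already elapsed.

1825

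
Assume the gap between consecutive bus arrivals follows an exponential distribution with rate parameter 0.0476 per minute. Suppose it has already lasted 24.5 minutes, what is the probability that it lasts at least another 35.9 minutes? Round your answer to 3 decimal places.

0.181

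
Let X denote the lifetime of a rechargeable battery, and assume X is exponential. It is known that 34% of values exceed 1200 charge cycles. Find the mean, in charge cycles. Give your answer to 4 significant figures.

1112

e^(−λ·1200) = 0.34 ⇒ λ = −ln(0.34)/1200 = 0.000899008.
Mean = 1/λ = 1112.34 charge cycles.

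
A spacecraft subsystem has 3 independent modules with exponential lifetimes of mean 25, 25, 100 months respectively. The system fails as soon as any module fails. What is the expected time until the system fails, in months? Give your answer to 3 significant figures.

11.1

The first failure time is exponential with rate Σλ_i = 1/25 + 1/25 + 1/100 = 0.09 per month.
E[min] = 1/Σλ = 1/0.09 = 11.1111 months.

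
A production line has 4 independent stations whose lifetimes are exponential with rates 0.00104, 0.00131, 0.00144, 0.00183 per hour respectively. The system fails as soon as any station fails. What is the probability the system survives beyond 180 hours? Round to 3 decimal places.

0.364

The time to first failure is exponential with rate Σλ = 0.00104 + 0.00131 + 0.00144 + 0.00183 = 0.00562.
P(min > 180) = e^(−0.00562·180) = e^(−1.0116) ≈ 0.364.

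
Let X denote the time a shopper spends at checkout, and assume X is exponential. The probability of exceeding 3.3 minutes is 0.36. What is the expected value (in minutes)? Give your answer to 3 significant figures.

3.23

e^(−λ·3.3) = 0.36 ⇒ λ = −ln(0.36)/3.3 = 0.309591.
Mean = 1/λ = 3.23007 minutes.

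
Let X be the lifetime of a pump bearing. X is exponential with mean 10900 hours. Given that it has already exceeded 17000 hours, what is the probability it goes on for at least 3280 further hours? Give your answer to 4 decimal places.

0.7401

The rate is λ = 1/10900 = 0.0000917431 per hour.
P(X > s+t | X > s) = e^(−λ(s+t))/e^(−λs) = e^(−λt), independent of s = 17000.
P(X > 3280) = e^(−0.30092) ≈ 0.7401.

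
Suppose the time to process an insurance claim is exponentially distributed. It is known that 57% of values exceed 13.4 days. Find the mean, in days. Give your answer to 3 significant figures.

e^(−λ·13.4) = 0.57 ⇒ λ = −ln(0.57)/13.4 = 0.0419492.
Mean = 1/λ = 23.8384 days.

23.8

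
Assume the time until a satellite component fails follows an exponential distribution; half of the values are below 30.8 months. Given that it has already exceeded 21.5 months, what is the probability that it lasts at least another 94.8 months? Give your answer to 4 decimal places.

For an exponential, median = ln(2)/λ, so λ = ln 2 / 30.8 = 0.0225048 per month.
The exponential is memoryless, so the remaining time is again Exp(λ): the condition X > 21.5 is irrelevant.
P(X > 94.8) = e^(−2.1335) ≈ 0.1184.

0.1184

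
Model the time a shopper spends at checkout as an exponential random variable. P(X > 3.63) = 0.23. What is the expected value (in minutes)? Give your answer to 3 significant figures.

e^(−λ·3.63) = 0.23 ⇒ λ = −ln(0.23)/3.63 = 0.404869.
Mean = 1/λ = 2.46993 minutes.

2.47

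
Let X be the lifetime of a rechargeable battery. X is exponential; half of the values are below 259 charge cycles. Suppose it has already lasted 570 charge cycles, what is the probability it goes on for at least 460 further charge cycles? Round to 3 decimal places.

For an exponential, median = ln(2)/λ, so λ = ln 2 / 259 = 0.00267624 per charge cycle.
By the memoryless property, P(X > 570+460 | X > 570) = P(X > 460).
P(X > 460) = e^(−1.2311) ≈ 0.292.

0.292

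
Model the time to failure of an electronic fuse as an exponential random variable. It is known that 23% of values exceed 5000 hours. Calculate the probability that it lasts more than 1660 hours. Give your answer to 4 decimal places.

e^(−λ·5000) = 0.23 ⇒ λ = −ln(0.23)/5000 = 0.000293935.
P(X > 1660) = e^(−0.000293935·1660) = e^(−0.48793) ≈ 0.6139.

0.6139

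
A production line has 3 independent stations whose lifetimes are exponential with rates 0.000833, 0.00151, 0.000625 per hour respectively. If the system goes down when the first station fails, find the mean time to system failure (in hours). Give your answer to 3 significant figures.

337

The time to first failure is exponential with rate Σλ = 0.000833 + 0.00151 + 0.000625 = 0.002968.
E[min] = 1/Σλ = 1/0.002968 = 336.927 hours.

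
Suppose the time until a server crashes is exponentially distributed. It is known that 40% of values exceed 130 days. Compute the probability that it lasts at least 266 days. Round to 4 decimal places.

e^(−λ·130) = 0.40 ⇒ λ = −ln(0.40)/130 = 0.00704839.
P(X > 266) = e^(−0.00704839·266) = e^(−1.8749) ≈ 0.1534.

0.1534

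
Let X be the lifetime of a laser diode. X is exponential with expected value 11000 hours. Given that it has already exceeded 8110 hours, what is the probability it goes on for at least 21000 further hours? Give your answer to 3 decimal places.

0.148

The rate is λ = 1/11000 = 0.0000909091 per hour.
The exponential is memoryless, so the remaining time is again Exp(λ): the condition X > 8110 is irrelevant.
P(X > 21000) = e^(−1.9091) ≈ 0.148.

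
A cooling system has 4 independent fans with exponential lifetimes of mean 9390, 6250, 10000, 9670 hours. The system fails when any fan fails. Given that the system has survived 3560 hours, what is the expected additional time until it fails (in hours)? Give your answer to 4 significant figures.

2128

First-failure rate Σλ = 1/9390 + 1/6250 + 1/10000 + 1/9670 = 0.000469909.
By memorylessness the expected residual is 1/Σλ = 2128.07 hours, regardless of the 3560 already elapsed.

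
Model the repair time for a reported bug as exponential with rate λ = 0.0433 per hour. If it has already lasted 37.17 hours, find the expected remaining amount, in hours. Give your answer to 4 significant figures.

By memorylessness, the remaining amount past any threshold is again Exp(λ) with mean 1/λ = 23.0947 hours.

23.09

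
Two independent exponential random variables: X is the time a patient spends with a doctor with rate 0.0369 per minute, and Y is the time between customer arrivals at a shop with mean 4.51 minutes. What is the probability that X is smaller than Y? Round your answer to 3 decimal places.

λ_1 = 0.0369, λ_2 = 1/4.51 = 0.221729.
For independent exponentials, P(X < Y) = λ_1/(λ_1+λ_2) = 0.0369/0.258629 ≈ 0.143.

0.143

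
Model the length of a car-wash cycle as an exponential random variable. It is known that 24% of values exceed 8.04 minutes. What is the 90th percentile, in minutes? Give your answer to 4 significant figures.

12.97

e^(−λ·8.04) = 0.24 ⇒ λ = −ln(0.24)/8.04 = 0.177502.
90th percentile: 1 − e^(−λt) = 0.9, t = −ln(0.1)/λ = 12.9722 minutes.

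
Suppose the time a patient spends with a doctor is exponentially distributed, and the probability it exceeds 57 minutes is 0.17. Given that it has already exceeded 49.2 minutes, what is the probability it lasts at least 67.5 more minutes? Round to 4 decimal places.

0.1227

From e^(−λ·57) = 0.17, λ = −ln(0.17)/57 = 0.031087.
Memoryless: P(X > 49.2+67.5 | X > 49.2) = P(X > 67.5) = e^(−0.031087·67.5) ≈ 0.1227.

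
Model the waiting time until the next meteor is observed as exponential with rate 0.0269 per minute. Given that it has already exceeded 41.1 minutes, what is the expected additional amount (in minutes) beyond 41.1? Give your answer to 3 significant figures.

37.2

By memorylessness, the remaining amount past any threshold is again Exp(λ) with mean 1/λ = 37.1747 minutes.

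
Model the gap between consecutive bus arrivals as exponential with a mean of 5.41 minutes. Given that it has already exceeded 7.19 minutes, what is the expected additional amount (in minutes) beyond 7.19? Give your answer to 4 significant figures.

The rate is λ = 1/5.41 = 0.184843 per minute.
By memorylessness, the remaining amount past any threshold is again Exp(λ) with mean 1/λ = 5.41 minutes.

5.410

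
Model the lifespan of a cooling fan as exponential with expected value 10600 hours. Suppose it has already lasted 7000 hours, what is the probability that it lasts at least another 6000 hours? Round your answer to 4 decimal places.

0.5678

The rate is λ = 1/10600 = 0.0000943396 per hour.
The exponential is memoryless, so the remaining time is again Exp(λ): the condition X > 7000 is irrelevant.
P(X > 6000) = e^(−0.56604) ≈ 0.5678.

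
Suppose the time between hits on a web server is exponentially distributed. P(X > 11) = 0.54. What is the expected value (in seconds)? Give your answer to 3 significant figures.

17.9

e^(−λ·11) = 0.54 ⇒ λ = −ln(0.54)/11 = 0.0560169.
Mean = 1/λ = 17.8517 seconds.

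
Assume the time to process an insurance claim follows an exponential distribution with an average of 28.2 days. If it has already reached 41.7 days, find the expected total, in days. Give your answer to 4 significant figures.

The rate is λ = 1/28.2 = 0.035461 per day.
By memorylessness, E[X | X > 41.7] = 41.7 + 1/λ = 41.7 + 28.2 = 69.9 days.

69.90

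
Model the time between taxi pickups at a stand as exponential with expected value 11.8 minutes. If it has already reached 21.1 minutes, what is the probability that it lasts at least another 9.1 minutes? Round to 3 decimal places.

The rate is λ = 1/11.8 = 0.0847458 per minute.
The exponential is memoryless, so the remaining time is again Exp(λ): the condition X > 21.1 is irrelevant.
P(X > 9.1) = e^(−0.77119) ≈ 0.462.

0.462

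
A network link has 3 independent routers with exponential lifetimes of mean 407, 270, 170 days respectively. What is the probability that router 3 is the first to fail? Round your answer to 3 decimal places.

0.488

Rates: λ_i = 1/mean_i → 0.002457, 0.0037037, 0.00588235; Σλ = 0.0120431.
P(router 3 first) = λ_3/Σλ = 0.00588235/0.0120431 ≈ 0.488.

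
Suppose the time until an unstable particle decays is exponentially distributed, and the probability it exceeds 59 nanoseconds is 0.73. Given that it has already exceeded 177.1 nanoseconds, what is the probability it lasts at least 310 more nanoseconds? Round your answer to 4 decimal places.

0.1914

From e^(−λ·59) = 0.73, λ = −ln(0.73)/59 = 0.00533408.
Memoryless: P(X > 177.1+310 | X > 177.1) = P(X > 310) = e^(−0.00533408·310) ≈ 0.1914.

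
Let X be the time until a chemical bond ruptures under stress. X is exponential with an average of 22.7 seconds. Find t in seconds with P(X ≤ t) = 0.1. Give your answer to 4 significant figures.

2.392

The rate is λ = 1/22.7 = 0.0440529 per second.
Set 1 − e^(−λt) = 0.1, so t = −ln(0.9)/λ = 0.10536/0.0440529 ≈ 2.39168 seconds.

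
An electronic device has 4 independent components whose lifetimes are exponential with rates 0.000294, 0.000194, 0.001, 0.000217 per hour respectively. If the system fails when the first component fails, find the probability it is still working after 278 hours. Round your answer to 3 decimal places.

The time to first failure is exponential with rate Σλ = 0.000294 + 0.000194 + 0.001 + 0.000217 = 0.001705.
P(min > 278) = e^(−0.001705·278) = e^(−0.47399) ≈ 0.623.

0.623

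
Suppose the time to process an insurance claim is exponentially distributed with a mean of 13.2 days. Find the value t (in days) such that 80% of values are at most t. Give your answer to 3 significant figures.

The rate is λ = 1/13.2 = 0.0757576 per day.
Set 1 − e^(−λt) = 0.8, so t = −ln(0.2)/λ = 1.6094/0.0757576 ≈ 21.2446 days.

21.2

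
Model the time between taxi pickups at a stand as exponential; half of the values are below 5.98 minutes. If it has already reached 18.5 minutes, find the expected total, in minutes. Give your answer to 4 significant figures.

27.13

For an exponential, median = ln(2)/λ, so λ = ln 2 / 5.98 = 0.115911 per minute.
By memorylessness, E[X | X > 18.5] = 18.5 + 1/λ = 18.5 + 8.62732 = 27.1273 minutes.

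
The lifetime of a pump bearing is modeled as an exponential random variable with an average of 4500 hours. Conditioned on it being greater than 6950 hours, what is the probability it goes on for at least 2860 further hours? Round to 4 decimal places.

0.5296

The rate is λ = 1/4500 = 0.000222222 per hour.
P(X > s+t | X > s) = e^(−λ(s+t))/e^(−λs) = e^(−λt), independent of s = 6950.
P(X > 2860) = e^(−0.63556) ≈ 0.5296.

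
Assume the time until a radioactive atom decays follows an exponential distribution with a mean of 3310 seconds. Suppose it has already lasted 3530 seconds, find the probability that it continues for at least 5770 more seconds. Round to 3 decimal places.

0.175

The rate is λ = 1/3310 = 0.000302115 per second.
By the memoryless property, P(X > 3530+5770 | X > 3530) = P(X > 5770).
P(X > 5770) = e^(−1.7432) ≈ 0.175.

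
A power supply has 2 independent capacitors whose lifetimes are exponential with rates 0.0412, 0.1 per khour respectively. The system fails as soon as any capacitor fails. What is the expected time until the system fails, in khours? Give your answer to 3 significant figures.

7.08

The time to first failure is exponential with rate Σλ = 0.0412 + 0.1 = 0.1412.
E[min] = 1/Σλ = 1/0.1412 = 7.08215 khours.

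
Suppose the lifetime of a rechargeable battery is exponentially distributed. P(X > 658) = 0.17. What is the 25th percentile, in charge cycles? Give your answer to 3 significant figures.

107

e^(−λ·658) = 0.17 ⇒ λ = −ln(0.17)/658 = 0.00269294.
25th percentile: 1 − e^(−λt) = 0.25, t = −ln(0.75)/λ = 106.828 charge cycles.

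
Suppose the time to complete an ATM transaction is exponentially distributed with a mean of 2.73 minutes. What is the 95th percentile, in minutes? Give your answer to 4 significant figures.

8.178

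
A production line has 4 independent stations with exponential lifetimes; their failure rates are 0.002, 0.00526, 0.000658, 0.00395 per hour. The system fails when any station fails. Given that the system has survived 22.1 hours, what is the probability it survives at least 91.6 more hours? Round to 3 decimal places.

0.337

Time to first failure ~ Exp(Σλ) with Σλ = 0.011868.
By memorylessness, P(T > 22.1+91.6 | T > 22.1) = P(T > 91.6) = e^(−0.011868·91.6) ≈ 0.337.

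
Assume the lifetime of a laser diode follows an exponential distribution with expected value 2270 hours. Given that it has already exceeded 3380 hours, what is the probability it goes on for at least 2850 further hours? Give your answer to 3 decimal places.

0.285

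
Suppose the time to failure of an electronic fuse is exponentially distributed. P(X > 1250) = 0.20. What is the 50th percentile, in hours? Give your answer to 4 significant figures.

e^(−λ·1250) = 0.20 ⇒ λ = −ln(0.20)/1250 = 0.00128755.
50th percentile: 1 − e^(−λt) = 0.5, t = −ln(0.5)/λ = 538.346 hours.

538.3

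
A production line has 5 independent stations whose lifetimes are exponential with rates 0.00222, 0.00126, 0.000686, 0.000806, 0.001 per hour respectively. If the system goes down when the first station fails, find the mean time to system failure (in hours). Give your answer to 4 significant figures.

The time to first failure is exponential with rate Σλ = 0.00222 + 0.00126 + 0.000686 + 0.000806 + 0.001 = 0.005972.
E[min] = 1/Σλ = 1/0.005972 = 167.448 hours.

167.4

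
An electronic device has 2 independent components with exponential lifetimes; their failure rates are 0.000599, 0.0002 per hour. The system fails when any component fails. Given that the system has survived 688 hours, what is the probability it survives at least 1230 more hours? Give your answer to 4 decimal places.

Time to first failure ~ Exp(Σλ) with Σλ = 0.000799.
By memorylessness, P(T > 688+1230 | T > 688) = P(T > 1230) = e^(−0.000799·1230) ≈ 0.3743.

0.3743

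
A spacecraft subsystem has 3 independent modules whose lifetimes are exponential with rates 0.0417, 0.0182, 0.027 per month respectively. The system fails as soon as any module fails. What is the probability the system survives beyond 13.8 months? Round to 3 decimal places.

0.301

The time to first failure is exponential with rate Σλ = 0.0417 + 0.0182 + 0.027 = 0.0869.
P(min > 13.8) = e^(−0.0869·13.8) = e^(−1.1992) ≈ 0.301.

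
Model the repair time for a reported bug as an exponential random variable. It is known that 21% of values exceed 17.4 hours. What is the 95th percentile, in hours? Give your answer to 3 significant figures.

e^(−λ·17.4) = 0.21 ⇒ λ = −ln(0.21)/17.4 = 0.0896924.
95th percentile: 1 − e^(−λt) = 0.95, t = −ln(0.05)/λ = 33.4001 hours.

33.4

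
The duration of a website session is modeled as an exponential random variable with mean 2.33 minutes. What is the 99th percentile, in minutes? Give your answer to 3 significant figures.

The rate is λ = 1/2.33 = 0.429185 per minute.
Set 1 − e^(−λt) = 0.99, so t = −ln(0.01)/λ = 4.6052/0.429185 ≈ 10.73 minutes.

10.7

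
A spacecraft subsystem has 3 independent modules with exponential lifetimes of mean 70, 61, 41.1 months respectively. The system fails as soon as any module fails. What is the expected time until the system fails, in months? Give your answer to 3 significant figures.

18.2

The first failure time is exponential with rate Σλ_i = 1/70 + 1/61 + 1/41.1 = 0.0550101 per month.
E[min] = 1/Σλ = 1/0.0550101 = 18.1785 months.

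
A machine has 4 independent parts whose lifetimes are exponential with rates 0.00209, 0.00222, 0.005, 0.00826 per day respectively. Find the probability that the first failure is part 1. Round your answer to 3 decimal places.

The time to first failure is exponential with rate Σλ = 0.00209 + 0.00222 + 0.005 + 0.00826 = 0.01757.
P(part 1 first) = λ_1/Σλ = 0.00209/0.01757 ≈ 0.119.

0.119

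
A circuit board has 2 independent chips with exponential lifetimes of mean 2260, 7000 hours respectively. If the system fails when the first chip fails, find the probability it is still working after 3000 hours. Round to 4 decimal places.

The first failure time is exponential with rate Σλ_i = 1/2260 + 1/7000 = 0.000585335 per hour.
P(min > 3000) = e^(−0.000585335·3000) = e^(−1.756) ≈ 0.1727.

0.1727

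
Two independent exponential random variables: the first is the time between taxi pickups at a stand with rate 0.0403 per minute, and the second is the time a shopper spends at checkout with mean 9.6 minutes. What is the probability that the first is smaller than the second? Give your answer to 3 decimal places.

0.279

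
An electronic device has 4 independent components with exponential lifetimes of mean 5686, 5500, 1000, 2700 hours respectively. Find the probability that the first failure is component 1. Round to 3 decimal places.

0.102

Rates: λ_i = 1/mean_i → 0.000175871, 0.000181818, 0.001, 0.00037037; Σλ = 0.00172806.
P(component 1 first) = λ_1/Σλ = 0.000175871/0.00172806 ≈ 0.102.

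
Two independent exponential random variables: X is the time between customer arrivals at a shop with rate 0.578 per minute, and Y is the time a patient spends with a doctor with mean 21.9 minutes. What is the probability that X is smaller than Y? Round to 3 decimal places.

0.927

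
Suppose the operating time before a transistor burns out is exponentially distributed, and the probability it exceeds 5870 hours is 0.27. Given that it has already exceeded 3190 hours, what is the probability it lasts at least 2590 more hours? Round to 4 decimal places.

From e^(−λ·5870) = 0.27, λ = −ln(0.27)/5870 = 0.000223055.
Memoryless: P(X > 3190+2590 | X > 3190) = P(X > 2590) = e^(−0.000223055·2590) ≈ 0.5612.

0.5612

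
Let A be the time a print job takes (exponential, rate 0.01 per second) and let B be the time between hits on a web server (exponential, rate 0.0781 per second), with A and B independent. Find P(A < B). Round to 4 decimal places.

λ_1 = 0.01, λ_2 = 0.0781.
For independent exponentials, P(A < B) = λ_1/(λ_1+λ_2) = 0.01/0.0881 ≈ 0.1135.

0.1135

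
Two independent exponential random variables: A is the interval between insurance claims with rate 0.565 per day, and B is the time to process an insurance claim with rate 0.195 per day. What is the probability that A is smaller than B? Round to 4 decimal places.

0.7434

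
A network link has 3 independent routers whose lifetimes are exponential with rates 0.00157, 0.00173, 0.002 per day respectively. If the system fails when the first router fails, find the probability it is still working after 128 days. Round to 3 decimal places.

The time to first failure is exponential with rate Σλ = 0.00157 + 0.00173 + 0.002 = 0.0053.
P(min > 128) = e^(−0.0053·128) = e^(−0.6784) ≈ 0.507.

0.507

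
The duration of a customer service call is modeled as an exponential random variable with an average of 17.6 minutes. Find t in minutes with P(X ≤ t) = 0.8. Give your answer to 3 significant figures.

The rate is λ = 1/17.6 = 0.0568182 per minute.
Set 1 − e^(−λt) = 0.8, so t = −ln(0.2)/λ = 1.6094/0.0568182 ≈ 28.3261 minutes.

28.3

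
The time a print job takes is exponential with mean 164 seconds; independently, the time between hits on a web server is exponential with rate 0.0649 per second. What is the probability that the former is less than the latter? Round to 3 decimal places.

0.086

λ_1 = 1/164 = 0.00609756, λ_2 = 0.0649.
For independent exponentials, P(the former < the latter) = λ_1/(λ_1+λ_2) = 0.00609756/0.0709976 ≈ 0.086.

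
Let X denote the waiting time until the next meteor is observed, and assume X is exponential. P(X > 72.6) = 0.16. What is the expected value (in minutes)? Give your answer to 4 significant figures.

39.62

e^(−λ·72.6) = 0.16 ⇒ λ = −ln(0.16)/72.6 = 0.0252422.
Mean = 1/λ = 39.6162 minutes.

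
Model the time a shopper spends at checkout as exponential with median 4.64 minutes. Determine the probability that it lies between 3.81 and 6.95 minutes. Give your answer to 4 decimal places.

For an exponential, median = ln(2)/λ, so λ = ln 2 / 4.64 = 0.149385 per minute.
P(3.81 < X < 6.95) = e^(−λ·3.81) − e^(−λ·6.95) = 0.56600 − 0.35408 ≈ 0.2119.

0.2119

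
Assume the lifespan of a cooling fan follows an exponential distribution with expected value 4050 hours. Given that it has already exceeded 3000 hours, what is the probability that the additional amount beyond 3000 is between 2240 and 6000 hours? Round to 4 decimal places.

0.3479

The rate is λ = 1/4050 = 0.000246914 per hour.
Memoryless: the residual past 3000 is again Exp(λ).
P(2240 < residual < 6000) = e^(−λ·2240) − e^(−λ·6000) = 0.57517 − 0.22730 ≈ 0.3479.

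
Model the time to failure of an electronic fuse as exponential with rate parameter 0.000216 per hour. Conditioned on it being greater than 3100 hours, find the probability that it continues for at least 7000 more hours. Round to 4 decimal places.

0.2205

The exponential is memoryless, so the remaining time is again Exp(λ): the condition X > 3100 is irrelevant.
P(X > 7000) = e^(−1.512) ≈ 0.2205.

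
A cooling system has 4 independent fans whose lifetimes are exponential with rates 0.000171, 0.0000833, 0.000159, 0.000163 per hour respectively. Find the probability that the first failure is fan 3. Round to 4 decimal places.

0.2759

The time to first failure is exponential with rate Σλ = 0.000171 + 0.0000833 + 0.000159 + 0.000163 = 0.0005763.
P(fan 3 first) = λ_3/Σλ = 0.000159/0.0005763 ≈ 0.2759.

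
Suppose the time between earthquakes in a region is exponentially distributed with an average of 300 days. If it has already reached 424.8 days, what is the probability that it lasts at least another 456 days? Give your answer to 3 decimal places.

The rate is λ = 1/300 = 0.00333333 per day.
P(X > s+t | X > s) = e^(−λ(s+t))/e^(−λs) = e^(−λt), independent of s = 424.8.
P(X > 456) = e^(−1.52) ≈ 0.219.

0.219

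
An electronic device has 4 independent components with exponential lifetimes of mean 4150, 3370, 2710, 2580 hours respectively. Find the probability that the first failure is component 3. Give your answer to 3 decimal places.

0.285

Rates: λ_i = 1/mean_i → 0.000240964, 0.000296736, 0.000369004, 0.000387597; Σλ = 0.0012943.
P(component 3 first) = λ_3/Σλ = 0.000369004/0.0012943 ≈ 0.285.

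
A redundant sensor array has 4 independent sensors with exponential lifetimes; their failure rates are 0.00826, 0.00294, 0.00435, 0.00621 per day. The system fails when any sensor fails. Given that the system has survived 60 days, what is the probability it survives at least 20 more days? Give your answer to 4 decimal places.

Time to first failure ~ Exp(Σλ) with Σλ = 0.02176.
By memorylessness, P(T > 60+20 | T > 60) = P(T > 20) = e^(−0.02176·20) ≈ 0.6471.

0.6471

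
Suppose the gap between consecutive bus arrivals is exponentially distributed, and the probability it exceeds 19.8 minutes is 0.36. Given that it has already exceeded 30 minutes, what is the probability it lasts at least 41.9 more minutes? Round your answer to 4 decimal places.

0.1151

From e^(−λ·19.8) = 0.36, λ = −ln(0.36)/19.8 = 0.0515985.
Memoryless: P(X > 30+41.9 | X > 30) = P(X > 41.9) = e^(−0.0515985·41.9) ≈ 0.1151.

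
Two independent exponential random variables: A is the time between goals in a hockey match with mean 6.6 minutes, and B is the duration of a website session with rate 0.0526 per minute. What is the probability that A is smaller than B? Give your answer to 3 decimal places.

λ_1 = 1/6.6 = 0.151515, λ_2 = 0.0526.
For independent exponentials, P(A < B) = λ_1/(λ_1+λ_2) = 0.151515/0.204115 ≈ 0.742.

0.742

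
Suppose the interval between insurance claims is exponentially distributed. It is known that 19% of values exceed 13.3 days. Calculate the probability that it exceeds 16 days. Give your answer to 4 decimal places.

0.1356

e^(−λ·13.3) = 0.19 ⇒ λ = −ln(0.19)/13.3 = 0.124867.
P(X > 16) = e^(−0.124867·16) = e^(−1.9979) ≈ 0.1356.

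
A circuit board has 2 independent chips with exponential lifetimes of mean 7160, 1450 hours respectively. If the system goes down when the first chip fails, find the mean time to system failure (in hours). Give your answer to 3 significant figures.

1210

The first failure time is exponential with rate Σλ_i = 1/7160 + 1/1450 = 0.00082932 per hour.
E[min] = 1/Σλ = 1/0.00082932 = 1205.81 hours.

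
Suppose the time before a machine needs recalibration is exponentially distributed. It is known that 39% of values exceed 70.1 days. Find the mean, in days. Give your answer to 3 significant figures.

74.4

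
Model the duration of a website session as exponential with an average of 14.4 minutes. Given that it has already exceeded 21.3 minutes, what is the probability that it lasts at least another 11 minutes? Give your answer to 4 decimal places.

The rate is λ = 1/14.4 = 0.0694444 per minute.
P(X > s+t | X > s) = e^(−λ(s+t))/e^(−λs) = e^(−λt), independent of s = 21.3.
P(X > 11) = e^(−0.76389) ≈ 0.4659.

0.4659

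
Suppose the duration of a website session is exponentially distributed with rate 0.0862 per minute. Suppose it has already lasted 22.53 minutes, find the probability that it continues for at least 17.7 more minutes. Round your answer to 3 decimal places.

By the memoryless property, P(X > 22.53+17.7 | X > 22.53) = P(X > 17.7).
P(X > 17.7) = e^(−1.5257) ≈ 0.217.

0.217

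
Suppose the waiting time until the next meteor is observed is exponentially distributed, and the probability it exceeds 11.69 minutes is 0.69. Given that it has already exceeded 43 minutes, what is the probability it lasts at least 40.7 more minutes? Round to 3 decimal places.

0.275

From e^(−λ·11.69) = 0.69, λ = −ln(0.69)/11.69 = 0.031742.
Memoryless: P(X > 43+40.7 | X > 43) = P(X > 40.7) = e^(−0.031742·40.7) ≈ 0.275.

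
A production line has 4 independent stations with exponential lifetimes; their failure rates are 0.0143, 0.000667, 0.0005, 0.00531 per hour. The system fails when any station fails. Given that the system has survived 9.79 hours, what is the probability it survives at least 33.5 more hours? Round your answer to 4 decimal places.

Time to first failure ~ Exp(Σλ) with Σλ = 0.020777.
By memorylessness, P(T > 9.79+33.5 | T > 9.79) = P(T > 33.5) = e^(−0.020777·33.5) ≈ 0.4986.

0.4986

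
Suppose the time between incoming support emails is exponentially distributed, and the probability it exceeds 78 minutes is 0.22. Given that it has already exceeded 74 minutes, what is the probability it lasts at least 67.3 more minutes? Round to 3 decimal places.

0.271

From e^(−λ·78) = 0.22, λ = −ln(0.22)/78 = 0.0194119.
Memoryless: P(X > 74+67.3 | X > 74) = P(X > 67.3) = e^(−0.0194119·67.3) ≈ 0.271.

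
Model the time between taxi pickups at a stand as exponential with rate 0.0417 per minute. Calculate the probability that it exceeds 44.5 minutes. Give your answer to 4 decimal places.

0.1564

P(X > 44.5) = e^(−λ·44.5) = e^(−1.8557) ≈ 0.1564.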